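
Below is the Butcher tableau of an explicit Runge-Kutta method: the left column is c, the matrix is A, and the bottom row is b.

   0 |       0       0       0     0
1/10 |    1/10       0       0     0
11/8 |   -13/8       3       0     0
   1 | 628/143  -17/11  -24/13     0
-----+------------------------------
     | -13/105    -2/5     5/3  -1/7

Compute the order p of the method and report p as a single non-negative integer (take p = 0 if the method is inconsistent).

1

b = (-13/105, -2/5, 5/3, -1/7)
c = (0, 1/10, 11/8, 1)
Ac = (0, 0, 3/10, -3851/1430)
Σ b_i: (-13/105)·1 + (-2/5)·1 + 5/3·1 + (-1/7)·1 = 1 ✓
b·c: (-2/5)·1/10 + 5/3·11/8 + (-1/7)·1 = 8857/4200 ≠ 1/2 ⇒ order 1.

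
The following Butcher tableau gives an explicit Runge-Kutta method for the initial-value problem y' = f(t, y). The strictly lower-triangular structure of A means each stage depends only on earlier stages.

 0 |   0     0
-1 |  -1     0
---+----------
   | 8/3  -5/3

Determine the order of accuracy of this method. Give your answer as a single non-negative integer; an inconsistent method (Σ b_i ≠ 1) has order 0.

b = (8/3, -5/3)
c = (0, -1)
Σ b_i: 8/3·1 + (-5/3)·1 = 1 ✓
b·c: (-5/3)·(-1) = 5/3 ≠ 1/2 ⇒ order 1.

1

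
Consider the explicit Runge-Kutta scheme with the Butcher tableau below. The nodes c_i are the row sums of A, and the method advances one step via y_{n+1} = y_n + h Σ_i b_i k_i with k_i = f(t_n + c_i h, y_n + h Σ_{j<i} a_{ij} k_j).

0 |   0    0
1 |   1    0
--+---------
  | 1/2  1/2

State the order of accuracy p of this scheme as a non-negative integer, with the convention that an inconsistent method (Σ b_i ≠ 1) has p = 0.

2

b = (1/2, 1/2)
c = (0, 1)
Σ b_i: 1/2·1 + 1/2·1 = 1 ✓
b·c: 1/2·1 = 1/2 ✓; 2 stages ⇒ order 2.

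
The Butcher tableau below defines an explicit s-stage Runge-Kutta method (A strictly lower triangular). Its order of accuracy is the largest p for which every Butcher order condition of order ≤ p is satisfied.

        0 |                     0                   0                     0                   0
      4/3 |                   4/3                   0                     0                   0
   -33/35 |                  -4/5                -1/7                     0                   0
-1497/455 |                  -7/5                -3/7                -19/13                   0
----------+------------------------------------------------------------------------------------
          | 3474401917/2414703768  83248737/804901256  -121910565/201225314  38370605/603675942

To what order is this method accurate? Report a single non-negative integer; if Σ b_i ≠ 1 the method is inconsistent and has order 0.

3

b = (3474401917/2414703768, 83248737/804901256, -121910565/201225314, 38370605/603675942)
c = (0, 4/3, -33/35, -1497/455)
Ac = (0, 0, -4/21, 367/455)
Σ b_i: 3474401917/2414703768·1 + 83248737/804901256·1 + (-121910565/201225314)·1 + 38370605/603675942·1 = 1 ✓
b·c: 83248737/804901256·4/3 + (-121910565/201225314)·(-33/35) + 38370605/603675942·(-1497/455) = 1/2 ✓
b·c²: 83248737/804901256·16/9 + (-121910565/201225314)·1089/1225 + 38370605/603675942·2241009/207025 = 1/3 ✓
b·Ac: (-121910565/201225314)·(-4/21) + 38370605/603675942·367/455 = 1/6 ✓
b·c³: 83248737/804901256·64/27 + (-121910565/201225314)·(-35937/42875) + 38370605/603675942·(-3354790473/94196375) = -1675830512417/1109254543425 ≠ 1/4 ⇒ order 3.
b·(c∘Ac): (-121910565/201225314)·44/245 + 38370605/603675942·(-549399/207025) = -1954278751/7042885990 ≠ 1/8
b·Ac²: (-121910565/201225314)·(-16/63) + 38370605/603675942·(-98473/47775) = 76237823/3336103890 ≠ 1/12
b·A²c: 38370605/603675942·76/273 = 843310/47658627 ≠ 1/24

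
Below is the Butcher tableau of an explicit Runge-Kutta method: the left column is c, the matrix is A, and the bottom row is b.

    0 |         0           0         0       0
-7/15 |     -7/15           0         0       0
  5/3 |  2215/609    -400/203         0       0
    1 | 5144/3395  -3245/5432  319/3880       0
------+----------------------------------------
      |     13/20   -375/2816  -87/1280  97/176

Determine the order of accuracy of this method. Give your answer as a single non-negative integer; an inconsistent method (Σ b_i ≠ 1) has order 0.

b = (13/20, -375/2816, -87/1280, 97/176)
c = (0, -7/15, 5/3, 1)
Ac = (0, 0, 80/87, 121/291)
Σ b_i: 13/20·1 + (-375/2816)·1 + (-87/1280)·1 + 97/176·1 = 1 ✓
b·c: (-375/2816)·(-7/15) + (-87/1280)·5/3 + 97/176·1 = 1/2 ✓
b·c²: (-375/2816)·49/225 + (-87/1280)·25/9 + 97/176·1 = 1/3 ✓
b·Ac: (-87/1280)·80/87 + 97/176·121/291 = 1/6 ✓
b·c³: (-375/2816)·(-343/3375) + (-87/1280)·125/27 + 97/176·1 = 1/4 ✓
b·(c∘Ac): (-87/1280)·400/261 + 97/176·121/291 = 1/8 ✓
b·Ac²: (-87/1280)·(-112/261) + 97/176·143/1455 = 1/12 ✓
b·A²c: 97/176·22/291 = 1/24 ✓; 4 stages ⇒ order 4.

4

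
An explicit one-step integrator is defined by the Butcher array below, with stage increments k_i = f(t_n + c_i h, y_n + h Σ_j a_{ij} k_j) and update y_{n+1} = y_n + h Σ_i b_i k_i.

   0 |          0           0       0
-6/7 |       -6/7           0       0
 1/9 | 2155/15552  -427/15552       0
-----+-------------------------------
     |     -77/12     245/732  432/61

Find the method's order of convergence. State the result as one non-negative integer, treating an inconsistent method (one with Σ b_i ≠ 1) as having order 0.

b = (-77/12, 245/732, 432/61)
c = (0, -6/7, 1/9)
Ac = (0, 0, 61/2592)
Σ b_i: (-77/12)·1 + 245/732·1 + 432/61·1 = 1 ✓
b·c: 245/732·(-6/7) + 432/61·1/9 = 1/2 ✓
b·c²: 245/732·36/49 + 432/61·1/81 = 1/3 ✓
b·Ac: 432/61·61/2592 = 1/6 ✓; 3 stages ⇒ order 3.

3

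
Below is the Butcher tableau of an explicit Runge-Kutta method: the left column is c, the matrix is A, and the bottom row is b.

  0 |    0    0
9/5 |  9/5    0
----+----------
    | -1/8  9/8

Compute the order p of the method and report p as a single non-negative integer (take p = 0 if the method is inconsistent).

1

b = (-1/8, 9/8)
c = (0, 9/5)
Σ b_i: (-1/8)·1 + 9/8·1 = 1 ✓
b·c: 9/8·9/5 = 81/40 ≠ 1/2 ⇒ order 1.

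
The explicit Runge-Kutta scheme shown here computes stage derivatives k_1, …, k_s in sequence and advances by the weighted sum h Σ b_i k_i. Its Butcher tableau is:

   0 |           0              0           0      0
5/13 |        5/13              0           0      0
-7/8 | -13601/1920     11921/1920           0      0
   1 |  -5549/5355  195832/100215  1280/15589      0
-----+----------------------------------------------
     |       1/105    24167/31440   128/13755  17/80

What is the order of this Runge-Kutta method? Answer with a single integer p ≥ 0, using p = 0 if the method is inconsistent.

4

b = (1/105, 24167/31440, 128/13755, 17/80)
c = (0, 5/13, -7/8, 1)
Ac = (0, 0, 917/384, 104/153)
Σ b_i: 1/105·1 + 24167/31440·1 + 128/13755·1 + 17/80·1 = 1 ✓
b·c: 24167/31440·5/13 + 128/13755·(-7/8) + 17/80·1 = 1/2 ✓
b·c²: 24167/31440·25/169 + 128/13755·49/64 + 17/80·1 = 1/3 ✓
b·Ac: 128/13755·917/384 + 17/80·104/153 = 1/6 ✓
b·c³: 24167/31440·125/2197 + 128/13755·(-343/512) + 17/80·1 = 1/4 ✓
b·(c∘Ac): 128/13755·(-6419/3072) + 17/80·104/153 = 1/8 ✓
b·Ac²: 128/13755·4585/4992 + 17/80·700/1989 = 1/12 ✓
b·A²c: 17/80·10/51 = 1/24 ✓; 4 stages ⇒ order 4.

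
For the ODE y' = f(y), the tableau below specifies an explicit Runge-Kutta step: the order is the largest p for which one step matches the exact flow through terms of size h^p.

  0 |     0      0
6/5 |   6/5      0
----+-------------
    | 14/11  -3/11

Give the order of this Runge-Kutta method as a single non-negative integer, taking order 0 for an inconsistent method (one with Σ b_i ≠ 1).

b = (14/11, -3/11)
c = (0, 6/5)
Σ b_i: 14/11·1 + (-3/11)·1 = 1 ✓
b·c: (-3/11)·6/5 = -18/55 ≠ 1/2 ⇒ order 1.

1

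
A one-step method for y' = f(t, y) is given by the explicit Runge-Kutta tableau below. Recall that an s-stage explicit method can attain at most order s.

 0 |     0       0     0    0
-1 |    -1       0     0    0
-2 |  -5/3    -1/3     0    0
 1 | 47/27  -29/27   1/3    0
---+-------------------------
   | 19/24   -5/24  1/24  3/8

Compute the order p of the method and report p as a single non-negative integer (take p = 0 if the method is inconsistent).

4

b = (19/24, -5/24, 1/24, 3/8)
c = (0, -1, -2, 1)
Ac = (0, 0, 1/3, 11/27)
Σ b_i: 19/24·1 + (-5/24)·1 + 1/24·1 + 3/8·1 = 1 ✓
b·c: (-5/24)·(-1) + 1/24·(-2) + 3/8·1 = 1/2 ✓
b·c²: (-5/24)·1 + 1/24·4 + 3/8·1 = 1/3 ✓
b·Ac: 1/24·1/3 + 3/8·11/27 = 1/6 ✓
b·c³: (-5/24)·(-1) + 1/24·(-8) + 3/8·1 = 1/4 ✓
b·(c∘Ac): 1/24·(-2/3) + 3/8·11/27 = 1/8 ✓
b·Ac²: 1/24·(-1/3) + 3/8·7/27 = 1/12 ✓
b·A²c: 3/8·1/9 = 1/24 ✓; 4 stages ⇒ order 4.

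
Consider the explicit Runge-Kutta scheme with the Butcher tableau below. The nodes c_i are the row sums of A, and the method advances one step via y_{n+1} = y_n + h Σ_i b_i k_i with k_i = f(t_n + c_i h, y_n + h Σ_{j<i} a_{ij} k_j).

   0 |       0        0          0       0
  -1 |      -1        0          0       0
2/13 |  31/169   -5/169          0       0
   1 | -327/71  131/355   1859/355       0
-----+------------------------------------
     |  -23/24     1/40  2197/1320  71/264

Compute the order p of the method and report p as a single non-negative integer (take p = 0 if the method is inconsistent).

b = (-23/24, 1/40, 2197/1320, 71/264)
c = (0, -1, 2/13, 1)
Ac = (0, 0, 5/169, 31/71)
Σ b_i: (-23/24)·1 + 1/40·1 + 2197/1320·1 + 71/264·1 = 1 ✓
b·c: 1/40·(-1) + 2197/1320·2/13 + 71/264·1 = 1/2 ✓
b·c²: 1/40·1 + 2197/1320·4/169 + 71/264·1 = 1/3 ✓
b·Ac: 2197/1320·5/169 + 71/264·31/71 = 1/6 ✓
b·c³: 1/40·(-1) + 2197/1320·8/2197 + 71/264·1 = 1/4 ✓
b·(c∘Ac): 2197/1320·10/2197 + 71/264·31/71 = 1/8 ✓
b·Ac²: 2197/1320·(-5/169) + 71/264·35/71 = 1/12 ✓
b·A²c: 71/264·11/71 = 1/24 ✓; 4 stages ⇒ order 4.

4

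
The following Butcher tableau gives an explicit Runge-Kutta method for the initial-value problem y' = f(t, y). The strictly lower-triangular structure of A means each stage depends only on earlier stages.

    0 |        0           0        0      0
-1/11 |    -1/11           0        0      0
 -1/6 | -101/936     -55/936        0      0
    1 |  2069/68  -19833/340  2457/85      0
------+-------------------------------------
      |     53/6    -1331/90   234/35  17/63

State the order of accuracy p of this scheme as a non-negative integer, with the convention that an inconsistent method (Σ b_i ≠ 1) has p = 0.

b = (53/6, -1331/90, 234/35, 17/63)
c = (0, -1/11, -1/6, 1)
Ac = (0, 0, 5/936, 33/68)
Σ b_i: 53/6·1 + (-1331/90)·1 + 234/35·1 + 17/63·1 = 1 ✓
b·c: (-1331/90)·(-1/11) + 234/35·(-1/6) + 17/63·1 = 1/2 ✓
b·c²: (-1331/90)·1/121 + 234/35·1/36 + 17/63·1 = 1/3 ✓
b·Ac: 234/35·5/936 + 17/63·33/68 = 1/6 ✓
b·c³: (-1331/90)·(-1/1331) + 234/35·(-1/216) + 17/63·1 = 1/4 ✓
b·(c∘Ac): 234/35·(-5/5616) + 17/63·33/68 = 1/8 ✓
b·Ac²: 234/35·(-5/10296) + 17/63·60/187 = 1/12 ✓
b·A²c: 17/63·21/136 = 1/24 ✓; 4 stages ⇒ order 4.

4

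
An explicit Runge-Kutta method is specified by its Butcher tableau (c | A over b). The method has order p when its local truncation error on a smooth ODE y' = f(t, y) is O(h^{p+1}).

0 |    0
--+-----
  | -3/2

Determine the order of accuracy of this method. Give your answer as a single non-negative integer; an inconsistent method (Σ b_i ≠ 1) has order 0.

b = (-3/2)
c = (0)
Σ b_i: (-3/2)·1 = -3/2 ≠ 1 ⇒ order 0.

0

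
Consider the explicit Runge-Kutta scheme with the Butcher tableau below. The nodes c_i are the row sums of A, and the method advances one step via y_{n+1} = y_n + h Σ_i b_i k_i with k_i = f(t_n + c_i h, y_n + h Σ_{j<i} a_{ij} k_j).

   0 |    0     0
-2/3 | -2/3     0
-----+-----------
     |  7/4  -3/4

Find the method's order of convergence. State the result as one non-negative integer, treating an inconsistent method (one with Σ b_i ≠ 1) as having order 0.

b = (7/4, -3/4)
c = (0, -2/3)
Σ b_i: 7/4·1 + (-3/4)·1 = 1 ✓
b·c: (-3/4)·(-2/3) = 1/2 ✓; 2 stages ⇒ order 2.

2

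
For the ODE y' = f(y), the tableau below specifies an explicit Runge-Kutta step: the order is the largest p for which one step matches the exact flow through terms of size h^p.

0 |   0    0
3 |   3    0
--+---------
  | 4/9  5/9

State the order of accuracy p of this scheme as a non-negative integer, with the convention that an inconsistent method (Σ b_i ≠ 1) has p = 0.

b = (4/9, 5/9)
c = (0, 3)
Σ b_i: 4/9·1 + 5/9·1 = 1 ✓
b·c: 5/9·3 = 5/3 ≠ 1/2 ⇒ order 1.

1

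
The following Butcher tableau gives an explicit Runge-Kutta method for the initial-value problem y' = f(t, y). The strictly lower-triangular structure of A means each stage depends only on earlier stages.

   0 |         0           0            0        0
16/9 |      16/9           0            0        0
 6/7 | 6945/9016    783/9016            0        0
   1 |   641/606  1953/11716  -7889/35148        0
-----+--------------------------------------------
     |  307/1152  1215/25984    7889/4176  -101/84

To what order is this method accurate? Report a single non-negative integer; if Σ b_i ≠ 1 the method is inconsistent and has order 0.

b = (307/1152, 1215/25984, 7889/4176, -101/84)
c = (0, 16/9, 6/7, 1)
Ac = (0, 0, 174/1127, 21/202)
Σ b_i: 307/1152·1 + 1215/25984·1 + 7889/4176·1 + (-101/84)·1 = 1 ✓
b·c: 1215/25984·16/9 + 7889/4176·6/7 + (-101/84)·1 = 1/2 ✓
b·c²: 1215/25984·256/81 + 7889/4176·36/49 + (-101/84)·1 = 1/3 ✓
b·Ac: 7889/4176·174/1127 + (-101/84)·21/202 = 1/6 ✓
b·c³: 1215/25984·4096/729 + 7889/4176·216/343 + (-101/84)·1 = 1/4 ✓
b·(c∘Ac): 7889/4176·1044/7889 + (-101/84)·21/202 = 1/8 ✓
b·Ac²: 7889/4176·928/3381 + (-101/84)·329/909 = 1/12 ✓
b·A²c: (-101/84)·(-7/202) = 1/24 ✓; 4 stages ⇒ order 4.

4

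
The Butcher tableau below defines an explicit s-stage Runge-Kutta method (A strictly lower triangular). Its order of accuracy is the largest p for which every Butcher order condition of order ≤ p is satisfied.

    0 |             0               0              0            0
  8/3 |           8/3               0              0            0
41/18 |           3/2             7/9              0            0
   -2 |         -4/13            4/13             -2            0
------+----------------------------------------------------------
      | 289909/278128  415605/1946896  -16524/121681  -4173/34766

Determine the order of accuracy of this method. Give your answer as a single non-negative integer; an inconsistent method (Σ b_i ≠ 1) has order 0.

b = (289909/278128, 415605/1946896, -16524/121681, -4173/34766)
c = (0, 8/3, 41/18, -2)
Ac = (0, 0, 56/27, -437/117)
Σ b_i: 289909/278128·1 + 415605/1946896·1 + (-16524/121681)·1 + (-4173/34766)·1 = 1 ✓
b·c: 415605/1946896·8/3 + (-16524/121681)·41/18 + (-4173/34766)·(-2) = 1/2 ✓
b·c²: 415605/1946896·64/9 + (-16524/121681)·1681/324 + (-4173/34766)·4 = 1/3 ✓
b·Ac: (-16524/121681)·56/27 + (-4173/34766)·(-437/117) = 1/6 ✓
b·c³: 415605/1946896·512/27 + (-16524/121681)·68921/5832 + (-4173/34766)·(-8) = 1064923/312894 ≠ 1/4 ⇒ order 3.
b·(c∘Ac): (-16524/121681)·1148/243 + (-4173/34766)·874/117 = -80215/52149 ≠ 1/8
b·Ac²: (-16524/121681)·448/81 + (-4173/34766)·(-17245/2106) = 435167/1877364 ≠ 1/12
b·A²c: (-4173/34766)·(-112/27) = 77896/156447 ≠ 1/24

3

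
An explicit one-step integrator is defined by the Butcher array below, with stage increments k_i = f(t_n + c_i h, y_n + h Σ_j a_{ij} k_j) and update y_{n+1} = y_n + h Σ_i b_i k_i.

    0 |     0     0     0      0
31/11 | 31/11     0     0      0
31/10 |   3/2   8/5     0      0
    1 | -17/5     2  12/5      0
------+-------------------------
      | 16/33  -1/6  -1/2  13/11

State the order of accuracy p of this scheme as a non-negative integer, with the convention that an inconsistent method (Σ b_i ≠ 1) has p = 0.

1

b = (16/33, -1/6, -1/2, 13/11)
c = (0, 31/11, 31/10, 1)
Ac = (0, 0, 248/55, 3596/275)
Σ b_i: 16/33·1 + (-1/6)·1 + (-1/2)·1 + 13/11·1 = 1 ✓
b·c: (-1/6)·31/11 + (-1/2)·31/10 + 13/11·1 = -553/660 ≠ 1/2 ⇒ order 1.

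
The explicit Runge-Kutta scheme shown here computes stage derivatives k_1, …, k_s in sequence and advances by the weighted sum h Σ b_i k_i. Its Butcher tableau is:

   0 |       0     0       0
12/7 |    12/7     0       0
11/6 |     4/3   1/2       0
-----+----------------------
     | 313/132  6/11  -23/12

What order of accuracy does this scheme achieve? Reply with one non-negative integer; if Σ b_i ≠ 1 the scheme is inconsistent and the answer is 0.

1

b = (313/132, 6/11, -23/12)
c = (0, 12/7, 11/6)
Ac = (0, 0, 6/7)
Σ b_i: 313/132·1 + 6/11·1 + (-23/12)·1 = 1 ✓
b·c: 6/11·12/7 + (-23/12)·11/6 = -14297/5544 ≠ 1/2 ⇒ order 1.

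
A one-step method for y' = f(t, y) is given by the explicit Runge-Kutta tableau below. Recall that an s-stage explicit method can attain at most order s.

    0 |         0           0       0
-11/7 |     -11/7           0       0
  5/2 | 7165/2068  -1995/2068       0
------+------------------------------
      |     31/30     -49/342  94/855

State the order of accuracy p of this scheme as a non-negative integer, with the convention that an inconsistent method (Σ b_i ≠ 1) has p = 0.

b = (31/30, -49/342, 94/855)
c = (0, -11/7, 5/2)
Ac = (0, 0, 285/188)
Σ b_i: 31/30·1 + (-49/342)·1 + 94/855·1 = 1 ✓
b·c: (-49/342)·(-11/7) + 94/855·5/2 = 1/2 ✓
b·c²: (-49/342)·121/49 + 94/855·25/4 = 1/3 ✓
b·Ac: 94/855·285/188 = 1/6 ✓; 3 stages ⇒ order 3.

3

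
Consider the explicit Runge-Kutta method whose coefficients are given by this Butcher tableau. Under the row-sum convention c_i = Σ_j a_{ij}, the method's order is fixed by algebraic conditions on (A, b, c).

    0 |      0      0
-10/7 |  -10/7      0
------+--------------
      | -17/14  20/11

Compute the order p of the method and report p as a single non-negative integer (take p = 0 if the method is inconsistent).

b = (-17/14, 20/11)
c = (0, -10/7)
Σ b_i: (-17/14)·1 + 20/11·1 = 93/154 ≠ 1 ⇒ order 0.

0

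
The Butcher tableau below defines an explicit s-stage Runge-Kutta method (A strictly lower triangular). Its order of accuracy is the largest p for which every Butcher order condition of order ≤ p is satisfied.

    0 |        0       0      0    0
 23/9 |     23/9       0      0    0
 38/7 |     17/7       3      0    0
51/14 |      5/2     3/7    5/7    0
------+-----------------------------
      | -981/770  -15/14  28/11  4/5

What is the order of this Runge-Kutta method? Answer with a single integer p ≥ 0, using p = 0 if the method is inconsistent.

b = (-981/770, -15/14, 28/11, 4/5)
c = (0, 23/9, 38/7, 51/14)
Ac = (0, 0, 23/3, 731/147)
Σ b_i: (-981/770)·1 + (-15/14)·1 + 28/11·1 + 4/5·1 = 1 ✓
b·c: (-15/14)·23/9 + 28/11·38/7 + 4/5·51/14 = 32327/2310 ≠ 1/2 ⇒ order 1.

1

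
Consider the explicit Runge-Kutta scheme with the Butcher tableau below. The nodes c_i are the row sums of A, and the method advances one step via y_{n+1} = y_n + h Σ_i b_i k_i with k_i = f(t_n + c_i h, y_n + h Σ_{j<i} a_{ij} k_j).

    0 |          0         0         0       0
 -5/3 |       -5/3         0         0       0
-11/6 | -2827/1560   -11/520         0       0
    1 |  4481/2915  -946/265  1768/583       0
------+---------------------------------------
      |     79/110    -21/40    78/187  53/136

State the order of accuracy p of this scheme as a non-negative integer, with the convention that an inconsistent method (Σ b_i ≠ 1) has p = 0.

4

b = (79/110, -21/40, 78/187, 53/136)
c = (0, -5/3, -11/6, 1)
Ac = (0, 0, 11/312, 62/159)
Σ b_i: 79/110·1 + (-21/40)·1 + 78/187·1 + 53/136·1 = 1 ✓
b·c: (-21/40)·(-5/3) + 78/187·(-11/6) + 53/136·1 = 1/2 ✓
b·c²: (-21/40)·25/9 + 78/187·121/36 + 53/136·1 = 1/3 ✓
b·Ac: 78/187·11/312 + 53/136·62/159 = 1/6 ✓
b·c³: (-21/40)·(-125/27) + 78/187·(-1331/216) + 53/136·1 = 1/4 ✓
b·(c∘Ac): 78/187·(-121/1872) + 53/136·62/159 = 1/8 ✓
b·Ac²: 78/187·(-55/936) + 53/136·44/159 = 1/12 ✓
b·A²c: 53/136·17/159 = 1/24 ✓; 4 stages ⇒ order 4.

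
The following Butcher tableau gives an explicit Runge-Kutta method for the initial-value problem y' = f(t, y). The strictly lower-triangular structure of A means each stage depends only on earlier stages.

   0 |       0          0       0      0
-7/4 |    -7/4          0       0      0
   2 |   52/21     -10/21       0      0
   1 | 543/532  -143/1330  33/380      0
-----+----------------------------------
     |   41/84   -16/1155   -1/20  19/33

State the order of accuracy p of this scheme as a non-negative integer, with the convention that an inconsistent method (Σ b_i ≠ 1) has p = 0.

b = (41/84, -16/1155, -1/20, 19/33)
c = (0, -7/4, 2, 1)
Ac = (0, 0, 5/6, 55/152)
Σ b_i: 41/84·1 + (-16/1155)·1 + (-1/20)·1 + 19/33·1 = 1 ✓
b·c: (-16/1155)·(-7/4) + (-1/20)·2 + 19/33·1 = 1/2 ✓
b·c²: (-16/1155)·49/16 + (-1/20)·4 + 19/33·1 = 1/3 ✓
b·Ac: (-1/20)·5/6 + 19/33·55/152 = 1/6 ✓
b·c³: (-16/1155)·(-343/64) + (-1/20)·8 + 19/33·1 = 1/4 ✓
b·(c∘Ac): (-1/20)·5/3 + 19/33·55/152 = 1/8 ✓
b·Ac²: (-1/20)·(-35/24) + 19/33·11/608 = 1/12 ✓
b·A²c: 19/33·11/152 = 1/24 ✓; 4 stages ⇒ order 4.

4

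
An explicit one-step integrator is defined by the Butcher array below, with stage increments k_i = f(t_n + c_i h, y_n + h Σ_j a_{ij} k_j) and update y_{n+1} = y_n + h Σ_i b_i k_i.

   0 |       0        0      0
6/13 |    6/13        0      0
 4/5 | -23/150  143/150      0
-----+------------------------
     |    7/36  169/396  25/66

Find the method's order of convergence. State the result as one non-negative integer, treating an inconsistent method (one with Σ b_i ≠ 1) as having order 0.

3

b = (7/36, 169/396, 25/66)
c = (0, 6/13, 4/5)
Ac = (0, 0, 11/25)
Σ b_i: 7/36·1 + 169/396·1 + 25/66·1 = 1 ✓
b·c: 169/396·6/13 + 25/66·4/5 = 1/2 ✓
b·c²: 169/396·36/169 + 25/66·16/25 = 1/3 ✓
b·Ac: 25/66·11/25 = 1/6 ✓; 3 stages ⇒ order 3.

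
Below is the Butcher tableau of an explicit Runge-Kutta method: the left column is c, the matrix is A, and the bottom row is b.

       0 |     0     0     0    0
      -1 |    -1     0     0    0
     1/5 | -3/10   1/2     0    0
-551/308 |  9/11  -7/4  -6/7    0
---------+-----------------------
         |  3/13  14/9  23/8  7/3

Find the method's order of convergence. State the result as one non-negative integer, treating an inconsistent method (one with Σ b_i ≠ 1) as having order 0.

b = (3/13, 14/9, 23/8, 7/3)
c = (0, -1, 1/5, -551/308)
Ac = (0, 0, -1/2, 221/140)
Σ b_i: 3/13·1 + 14/9·1 + 23/8·1 + 7/3·1 = 6547/936 ≠ 1 ⇒ order 0.

0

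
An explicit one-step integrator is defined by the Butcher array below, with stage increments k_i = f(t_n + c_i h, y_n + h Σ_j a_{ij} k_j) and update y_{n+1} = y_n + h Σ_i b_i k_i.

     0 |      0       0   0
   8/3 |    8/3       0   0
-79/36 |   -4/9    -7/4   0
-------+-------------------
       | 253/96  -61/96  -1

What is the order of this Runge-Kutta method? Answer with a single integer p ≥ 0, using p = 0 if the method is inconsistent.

b = (253/96, -61/96, -1)
c = (0, 8/3, -79/36)
Ac = (0, 0, -14/3)
Σ b_i: 253/96·1 + (-61/96)·1 + (-1)·1 = 1 ✓
b·c: (-61/96)·8/3 + (-1)·(-79/36) = 1/2 ✓
b·c²: (-61/96)·64/9 + (-1)·6241/1296 = -12097/1296 ≠ 1/3 ⇒ order 2.
b·Ac: (-1)·(-14/3) = 14/3 ≠ 1/6

2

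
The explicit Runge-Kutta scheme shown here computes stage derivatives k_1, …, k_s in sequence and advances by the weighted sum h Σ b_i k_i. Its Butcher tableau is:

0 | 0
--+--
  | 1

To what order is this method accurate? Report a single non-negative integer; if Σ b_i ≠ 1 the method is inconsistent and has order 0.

1

b = (1)
c = (0)
Σ b_i: 1·1 = 1 ✓; 1 stage ⇒ order 1.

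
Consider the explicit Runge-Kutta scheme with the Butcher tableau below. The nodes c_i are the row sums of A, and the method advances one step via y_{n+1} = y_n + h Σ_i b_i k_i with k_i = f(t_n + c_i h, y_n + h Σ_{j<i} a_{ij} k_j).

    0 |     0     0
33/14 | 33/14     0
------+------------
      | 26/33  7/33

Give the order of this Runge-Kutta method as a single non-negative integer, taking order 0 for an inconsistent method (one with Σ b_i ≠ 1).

2

b = (26/33, 7/33)
c = (0, 33/14)
Σ b_i: 26/33·1 + 7/33·1 = 1 ✓
b·c: 7/33·33/14 = 1/2 ✓; 2 stages ⇒ order 2.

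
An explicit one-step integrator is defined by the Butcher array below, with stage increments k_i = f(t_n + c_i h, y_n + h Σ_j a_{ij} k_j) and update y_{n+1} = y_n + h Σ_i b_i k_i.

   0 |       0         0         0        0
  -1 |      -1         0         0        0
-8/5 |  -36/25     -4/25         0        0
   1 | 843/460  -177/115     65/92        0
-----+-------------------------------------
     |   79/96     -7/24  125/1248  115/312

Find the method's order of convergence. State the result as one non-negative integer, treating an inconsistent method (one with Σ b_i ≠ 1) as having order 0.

b = (79/96, -7/24, 125/1248, 115/312)
c = (0, -1, -8/5, 1)
Ac = (0, 0, 4/25, 47/115)
Σ b_i: 79/96·1 + (-7/24)·1 + 125/1248·1 + 115/312·1 = 1 ✓
b·c: (-7/24)·(-1) + 125/1248·(-8/5) + 115/312·1 = 1/2 ✓
b·c²: (-7/24)·1 + 125/1248·64/25 + 115/312·1 = 1/3 ✓
b·Ac: 125/1248·4/25 + 115/312·47/115 = 1/6 ✓
b·c³: (-7/24)·(-1) + 125/1248·(-512/125) + 115/312·1 = 1/4 ✓
b·(c∘Ac): 125/1248·(-32/125) + 115/312·47/115 = 1/8 ✓
b·Ac²: 125/1248·(-4/25) + 115/312·31/115 = 1/12 ✓
b·A²c: 115/312·13/115 = 1/24 ✓; 4 stages ⇒ order 4.

4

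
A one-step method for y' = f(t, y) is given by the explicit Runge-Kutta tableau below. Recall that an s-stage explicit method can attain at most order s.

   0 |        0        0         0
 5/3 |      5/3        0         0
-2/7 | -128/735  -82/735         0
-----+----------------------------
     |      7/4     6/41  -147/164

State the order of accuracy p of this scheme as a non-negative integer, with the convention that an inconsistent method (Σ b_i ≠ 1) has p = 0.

b = (7/4, 6/41, -147/164)
c = (0, 5/3, -2/7)
Ac = (0, 0, -82/441)
Σ b_i: 7/4·1 + 6/41·1 + (-147/164)·1 = 1 ✓
b·c: 6/41·5/3 + (-147/164)·(-2/7) = 1/2 ✓
b·c²: 6/41·25/9 + (-147/164)·4/49 = 1/3 ✓
b·Ac: (-147/164)·(-82/441) = 1/6 ✓; 3 stages ⇒ order 3.

3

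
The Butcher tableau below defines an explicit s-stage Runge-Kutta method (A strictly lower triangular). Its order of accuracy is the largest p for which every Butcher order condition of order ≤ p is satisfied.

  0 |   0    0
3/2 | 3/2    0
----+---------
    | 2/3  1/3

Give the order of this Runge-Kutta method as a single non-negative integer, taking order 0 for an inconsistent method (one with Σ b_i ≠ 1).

2

b = (2/3, 1/3)
c = (0, 3/2)
Σ b_i: 2/3·1 + 1/3·1 = 1 ✓
b·c: 1/3·3/2 = 1/2 ✓; 2 stages ⇒ order 2.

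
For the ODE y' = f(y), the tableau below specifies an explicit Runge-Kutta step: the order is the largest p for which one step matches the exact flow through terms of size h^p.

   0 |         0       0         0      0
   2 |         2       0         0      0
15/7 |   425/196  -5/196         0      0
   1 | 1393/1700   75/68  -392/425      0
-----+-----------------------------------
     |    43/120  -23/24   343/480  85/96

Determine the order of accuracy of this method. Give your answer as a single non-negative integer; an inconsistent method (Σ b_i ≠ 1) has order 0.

4

b = (43/120, -23/24, 343/480, 85/96)
c = (0, 2, 15/7, 1)
Ac = (0, 0, -5/98, 39/170)
Σ b_i: 43/120·1 + (-23/24)·1 + 343/480·1 + 85/96·1 = 1 ✓
b·c: (-23/24)·2 + 343/480·15/7 + 85/96·1 = 1/2 ✓
b·c²: (-23/24)·4 + 343/480·225/49 + 85/96·1 = 1/3 ✓
b·Ac: 343/480·(-5/98) + 85/96·39/170 = 1/6 ✓
b·c³: (-23/24)·8 + 343/480·3375/343 + 85/96·1 = 1/4 ✓
b·(c∘Ac): 343/480·(-75/686) + 85/96·39/170 = 1/8 ✓
b·Ac²: 343/480·(-5/49) + 85/96·3/17 = 1/12 ✓
b·A²c: 85/96·4/85 = 1/24 ✓; 4 stages ⇒ order 4.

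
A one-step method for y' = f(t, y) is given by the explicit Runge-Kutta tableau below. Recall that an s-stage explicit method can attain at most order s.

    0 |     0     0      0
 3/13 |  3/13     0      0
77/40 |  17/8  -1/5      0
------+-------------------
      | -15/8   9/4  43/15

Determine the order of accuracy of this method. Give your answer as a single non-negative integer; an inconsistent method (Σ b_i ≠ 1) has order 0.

b = (-15/8, 9/4, 43/15)
c = (0, 3/13, 77/40)
Ac = (0, 0, -3/65)
Σ b_i: (-15/8)·1 + 9/4·1 + 43/15·1 = 389/120 ≠ 1 ⇒ order 0.

0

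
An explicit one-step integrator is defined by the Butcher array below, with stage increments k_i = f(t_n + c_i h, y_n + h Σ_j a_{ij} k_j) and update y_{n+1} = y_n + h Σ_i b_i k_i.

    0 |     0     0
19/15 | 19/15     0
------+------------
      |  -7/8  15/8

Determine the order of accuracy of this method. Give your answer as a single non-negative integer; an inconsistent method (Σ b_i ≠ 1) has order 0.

1

b = (-7/8, 15/8)
c = (0, 19/15)
Σ b_i: (-7/8)·1 + 15/8·1 = 1 ✓
b·c: 15/8·19/15 = 19/8 ≠ 1/2 ⇒ order 1.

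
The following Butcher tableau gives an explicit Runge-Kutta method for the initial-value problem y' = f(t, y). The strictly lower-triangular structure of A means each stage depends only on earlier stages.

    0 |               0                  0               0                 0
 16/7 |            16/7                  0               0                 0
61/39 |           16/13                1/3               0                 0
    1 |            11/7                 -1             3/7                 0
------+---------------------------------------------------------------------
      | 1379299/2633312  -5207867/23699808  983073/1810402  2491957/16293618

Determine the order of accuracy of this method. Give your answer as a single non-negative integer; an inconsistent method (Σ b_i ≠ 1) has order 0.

3

b = (1379299/2633312, -5207867/23699808, 983073/1810402, 2491957/16293618)
c = (0, 16/7, 61/39, 1)
Ac = (0, 0, 16/21, -21/13)
Σ b_i: 1379299/2633312·1 + (-5207867/23699808)·1 + 983073/1810402·1 + 2491957/16293618·1 = 1 ✓
b·c: (-5207867/23699808)·16/7 + 983073/1810402·61/39 + 2491957/16293618·1 = 1/2 ✓
b·c²: (-5207867/23699808)·256/49 + 983073/1810402·3721/1521 + 2491957/16293618·1 = 1/3 ✓
b·Ac: 983073/1810402·16/21 + 2491957/16293618·(-21/13) = 1/6 ✓
b·c³: (-5207867/23699808)·4096/343 + 983073/1810402·226981/59319 + 2491957/16293618·1 = -26510312/67396329 ≠ 1/4 ⇒ order 3.
b·(c∘Ac): 983073/1810402·976/819 + 2491957/16293618·(-21/13) = 65841/164582 ≠ 1/8
b·Ac²: 983073/1810402·256/147 + 2491957/16293618·(-103745/24843) = 9558227191/31137103998 ≠ 1/12
b·A²c: 2491957/16293618·16/49 = 19935656/399193641 ≠ 1/24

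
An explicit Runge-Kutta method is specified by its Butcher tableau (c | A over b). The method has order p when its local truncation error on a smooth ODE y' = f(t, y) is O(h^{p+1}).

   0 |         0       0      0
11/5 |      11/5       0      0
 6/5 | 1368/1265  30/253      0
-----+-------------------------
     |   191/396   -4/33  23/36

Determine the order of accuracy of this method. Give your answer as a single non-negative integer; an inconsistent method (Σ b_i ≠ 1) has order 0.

b = (191/396, -4/33, 23/36)
c = (0, 11/5, 6/5)
Ac = (0, 0, 6/23)
Σ b_i: 191/396·1 + (-4/33)·1 + 23/36·1 = 1 ✓
b·c: (-4/33)·11/5 + 23/36·6/5 = 1/2 ✓
b·c²: (-4/33)·121/25 + 23/36·36/25 = 1/3 ✓
b·Ac: 23/36·6/23 = 1/6 ✓; 3 stages ⇒ order 3.

3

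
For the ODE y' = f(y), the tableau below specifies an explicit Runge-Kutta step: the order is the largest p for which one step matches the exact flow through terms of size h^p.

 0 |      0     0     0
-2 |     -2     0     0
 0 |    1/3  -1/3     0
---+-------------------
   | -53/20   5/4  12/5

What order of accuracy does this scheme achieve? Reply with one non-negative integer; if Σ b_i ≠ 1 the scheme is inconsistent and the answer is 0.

1

b = (-53/20, 5/4, 12/5)
c = (0, -2, 0)
Ac = (0, 0, 2/3)
Σ b_i: (-53/20)·1 + 5/4·1 + 12/5·1 = 1 ✓
b·c: 5/4·(-2) = -5/2 ≠ 1/2 ⇒ order 1.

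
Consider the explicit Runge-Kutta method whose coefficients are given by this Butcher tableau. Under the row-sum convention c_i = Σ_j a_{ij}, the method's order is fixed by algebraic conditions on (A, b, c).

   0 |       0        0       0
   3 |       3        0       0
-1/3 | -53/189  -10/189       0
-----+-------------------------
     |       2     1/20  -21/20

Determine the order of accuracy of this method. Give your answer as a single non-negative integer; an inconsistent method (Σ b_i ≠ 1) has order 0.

b = (2, 1/20, -21/20)
c = (0, 3, -1/3)
Ac = (0, 0, -10/63)
Σ b_i: 2·1 + 1/20·1 + (-21/20)·1 = 1 ✓
b·c: 1/20·3 + (-21/20)·(-1/3) = 1/2 ✓
b·c²: 1/20·9 + (-21/20)·1/9 = 1/3 ✓
b·Ac: (-21/20)·(-10/63) = 1/6 ✓; 3 stages ⇒ order 3.

3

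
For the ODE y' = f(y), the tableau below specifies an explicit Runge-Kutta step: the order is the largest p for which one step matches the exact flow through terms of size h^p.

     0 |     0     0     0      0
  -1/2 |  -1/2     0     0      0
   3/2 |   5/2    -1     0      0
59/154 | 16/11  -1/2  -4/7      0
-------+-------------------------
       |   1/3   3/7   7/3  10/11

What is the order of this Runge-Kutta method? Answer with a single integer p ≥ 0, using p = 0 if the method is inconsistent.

0

b = (1/3, 3/7, 7/3, 10/11)
c = (0, -1/2, 3/2, 59/154)
Ac = (0, 0, 1/2, -17/28)
Σ b_i: 1/3·1 + 3/7·1 + 7/3·1 + 10/11·1 = 925/231 ≠ 1 ⇒ order 0.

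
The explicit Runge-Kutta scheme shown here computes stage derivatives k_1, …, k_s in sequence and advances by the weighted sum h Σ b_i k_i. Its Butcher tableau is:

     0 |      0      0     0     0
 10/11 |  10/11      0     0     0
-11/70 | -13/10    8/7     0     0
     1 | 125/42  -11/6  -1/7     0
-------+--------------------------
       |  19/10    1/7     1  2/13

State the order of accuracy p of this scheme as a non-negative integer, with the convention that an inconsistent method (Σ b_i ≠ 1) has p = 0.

b = (19/10, 1/7, 1, 2/13)
c = (0, 10/11, -11/70, 1)
Ac = (0, 0, 80/77, -2417/1470)
Σ b_i: 19/10·1 + 1/7·1 + 1·1 + 2/13·1 = 2909/910 ≠ 1 ⇒ order 0.

0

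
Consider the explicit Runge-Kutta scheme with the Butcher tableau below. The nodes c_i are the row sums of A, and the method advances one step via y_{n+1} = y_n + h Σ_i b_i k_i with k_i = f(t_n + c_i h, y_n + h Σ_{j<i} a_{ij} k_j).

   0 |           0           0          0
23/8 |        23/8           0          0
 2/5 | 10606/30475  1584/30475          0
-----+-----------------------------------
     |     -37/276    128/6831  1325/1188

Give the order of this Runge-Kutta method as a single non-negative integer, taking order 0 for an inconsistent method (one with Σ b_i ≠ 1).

b = (-37/276, 128/6831, 1325/1188)
c = (0, 23/8, 2/5)
Ac = (0, 0, 198/1325)
Σ b_i: (-37/276)·1 + 128/6831·1 + 1325/1188·1 = 1 ✓
b·c: 128/6831·23/8 + 1325/1188·2/5 = 1/2 ✓
b·c²: 128/6831·529/64 + 1325/1188·4/25 = 1/3 ✓
b·Ac: 1325/1188·198/1325 = 1/6 ✓; 3 stages ⇒ order 3.

3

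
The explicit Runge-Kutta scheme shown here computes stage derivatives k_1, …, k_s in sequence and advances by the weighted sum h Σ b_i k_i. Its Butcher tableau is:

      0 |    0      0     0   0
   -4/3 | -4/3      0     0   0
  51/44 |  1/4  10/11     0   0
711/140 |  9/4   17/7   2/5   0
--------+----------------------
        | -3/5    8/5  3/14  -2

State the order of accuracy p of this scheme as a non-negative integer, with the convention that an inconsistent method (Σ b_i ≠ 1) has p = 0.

0

b = (-3/5, 8/5, 3/14, -2)
c = (0, -4/3, 51/44, 711/140)
Ac = (0, 0, -40/33, -6409/2310)
Σ b_i: (-3/5)·1 + 8/5·1 + 3/14·1 + (-2)·1 = -11/14 ≠ 1 ⇒ order 0.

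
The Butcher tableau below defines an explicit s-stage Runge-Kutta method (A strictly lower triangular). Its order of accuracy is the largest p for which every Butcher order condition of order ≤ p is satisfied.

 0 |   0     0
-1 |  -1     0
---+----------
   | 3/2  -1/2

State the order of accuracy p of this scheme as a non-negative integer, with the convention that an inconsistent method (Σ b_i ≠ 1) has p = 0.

b = (3/2, -1/2)
c = (0, -1)
Σ b_i: 3/2·1 + (-1/2)·1 = 1 ✓
b·c: (-1/2)·(-1) = 1/2 ✓; 2 stages ⇒ order 2.

2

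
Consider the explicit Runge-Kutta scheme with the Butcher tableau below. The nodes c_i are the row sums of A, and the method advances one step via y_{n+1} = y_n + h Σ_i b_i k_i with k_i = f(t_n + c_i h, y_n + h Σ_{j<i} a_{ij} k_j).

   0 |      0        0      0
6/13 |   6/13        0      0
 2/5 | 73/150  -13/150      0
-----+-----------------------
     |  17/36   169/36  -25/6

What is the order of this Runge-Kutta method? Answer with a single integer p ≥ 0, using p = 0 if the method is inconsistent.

3

b = (17/36, 169/36, -25/6)
c = (0, 6/13, 2/5)
Ac = (0, 0, -1/25)
Σ b_i: 17/36·1 + 169/36·1 + (-25/6)·1 = 1 ✓
b·c: 169/36·6/13 + (-25/6)·2/5 = 1/2 ✓
b·c²: 169/36·36/169 + (-25/6)·4/25 = 1/3 ✓
b·Ac: (-25/6)·(-1/25) = 1/6 ✓; 3 stages ⇒ order 3.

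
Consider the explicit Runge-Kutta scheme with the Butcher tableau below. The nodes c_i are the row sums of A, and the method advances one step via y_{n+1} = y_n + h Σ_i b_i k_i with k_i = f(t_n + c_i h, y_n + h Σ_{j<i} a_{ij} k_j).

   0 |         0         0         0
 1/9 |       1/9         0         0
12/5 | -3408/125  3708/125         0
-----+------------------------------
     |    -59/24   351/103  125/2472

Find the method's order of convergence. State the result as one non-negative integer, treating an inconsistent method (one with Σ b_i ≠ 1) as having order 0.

b = (-59/24, 351/103, 125/2472)
c = (0, 1/9, 12/5)
Ac = (0, 0, 412/125)
Σ b_i: (-59/24)·1 + 351/103·1 + 125/2472·1 = 1 ✓
b·c: 351/103·1/9 + 125/2472·12/5 = 1/2 ✓
b·c²: 351/103·1/81 + 125/2472·144/25 = 1/3 ✓
b·Ac: 125/2472·412/125 = 1/6 ✓; 3 stages ⇒ order 3.

3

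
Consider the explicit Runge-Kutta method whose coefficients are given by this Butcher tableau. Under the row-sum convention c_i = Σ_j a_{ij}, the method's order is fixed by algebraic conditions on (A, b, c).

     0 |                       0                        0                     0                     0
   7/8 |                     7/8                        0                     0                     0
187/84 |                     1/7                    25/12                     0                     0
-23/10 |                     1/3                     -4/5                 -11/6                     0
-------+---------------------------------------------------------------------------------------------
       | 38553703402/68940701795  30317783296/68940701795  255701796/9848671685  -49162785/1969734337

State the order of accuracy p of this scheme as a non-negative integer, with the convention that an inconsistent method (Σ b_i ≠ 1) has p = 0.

3

b = (38553703402/68940701795, 30317783296/68940701795, 255701796/9848671685, -49162785/1969734337)
c = (0, 7/8, 187/84, -23/10)
Ac = (0, 0, 175/96, -12049/2520)
Σ b_i: 38553703402/68940701795·1 + 30317783296/68940701795·1 + 255701796/9848671685·1 + (-49162785/1969734337)·1 = 1 ✓
b·c: 30317783296/68940701795·7/8 + 255701796/9848671685·187/84 + (-49162785/1969734337)·(-23/10) = 1/2 ✓
b·c²: 30317783296/68940701795·49/64 + 255701796/9848671685·34969/7056 + (-49162785/1969734337)·529/100 = 1/3 ✓
b·Ac: 255701796/9848671685·175/96 + (-49162785/1969734337)·(-12049/2520) = 1/6 ✓
b·c³: 30317783296/68940701795·343/512 + 255701796/9848671685·6539203/592704 + (-49162785/1969734337)·(-12167/1000) = 43915734090079/49637305292400 ≠ 1/4 ⇒ order 3.
b·(c∘Ac): 255701796/9848671685·4675/1152 + (-49162785/1969734337)·277127/25200 = -159893987093/945472481760 ≠ 1/8
b·Ac²: 255701796/9848671685·1225/768 + (-49162785/1969734337)·(-2052949/211680) = 2251347678971/7941968846784 ≠ 1/12
b·A²c: (-49162785/1969734337)·(-1925/576) = 31546120375/378188992704 ≠ 1/24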